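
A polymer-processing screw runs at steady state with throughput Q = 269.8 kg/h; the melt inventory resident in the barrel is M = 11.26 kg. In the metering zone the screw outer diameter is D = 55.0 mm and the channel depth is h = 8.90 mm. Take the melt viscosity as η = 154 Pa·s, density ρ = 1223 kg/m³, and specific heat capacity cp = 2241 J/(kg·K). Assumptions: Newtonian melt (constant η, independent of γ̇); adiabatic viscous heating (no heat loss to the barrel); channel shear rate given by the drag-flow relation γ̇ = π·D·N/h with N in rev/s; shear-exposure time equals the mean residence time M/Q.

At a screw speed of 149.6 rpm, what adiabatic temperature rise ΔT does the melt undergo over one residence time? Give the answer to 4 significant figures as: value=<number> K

Throughput in SI: Q_s = 269.8 kg/h ÷ 3600 s/h = 0.0749444 kg/s
Mean residence time: t_res = M/Q_s = 11.26 kg / 0.0749444 kg/s = 150.245 s
Geometry in metres: D = 55.0 mm → 0.055 m, h = 8.90 mm → 0.0089 m; screw speed N = 149.6 rpm = 2.49333 rev/s
γ̇ = π D N / h = (π)(0.055)(2.49333) / 0.0089 = 48.4064 s⁻¹
ΔT = η·γ̇²·t_res / (ρ·cp) = 154 · (48.4064)² · 150.245 / (1223 · 2241) = 19.7814 K

value=19.78 K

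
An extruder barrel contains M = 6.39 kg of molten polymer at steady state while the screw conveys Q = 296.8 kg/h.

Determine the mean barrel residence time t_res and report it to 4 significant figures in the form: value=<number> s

value=77.51 s

Q_s = Q / 3600 = 296.8 / 3600 = 0.0824444 kg/s
Mean residence time: t_res = M/Q_s = 6.39 kg / 0.0824444 kg/s = 77.5067 s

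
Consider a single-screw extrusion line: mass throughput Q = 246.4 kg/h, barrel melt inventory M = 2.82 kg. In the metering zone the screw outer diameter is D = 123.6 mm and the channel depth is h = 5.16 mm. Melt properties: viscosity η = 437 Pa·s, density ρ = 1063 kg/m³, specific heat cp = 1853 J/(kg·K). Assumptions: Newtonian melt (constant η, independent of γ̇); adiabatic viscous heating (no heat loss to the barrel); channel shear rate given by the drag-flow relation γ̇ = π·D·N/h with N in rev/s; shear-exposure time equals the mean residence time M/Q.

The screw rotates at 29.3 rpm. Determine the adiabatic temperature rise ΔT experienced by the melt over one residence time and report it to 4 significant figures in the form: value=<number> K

value=12.34 K

Q_s = Q / 3600 = 246.4 / 3600 = 0.0684444 kg/s
Mean residence time: t_res = M/Q_s = 2.82 kg / 0.0684444 kg/s = 41.2013 s
D = 123.6 mm = 0.1236 m;  h = 5.16 mm = 0.00516 m;  N = 29.3 rpm / 60 = 0.488333 rev/s
γ̇ = π D N / h = (π)(0.1236)(0.488333) / 0.00516 = 36.7481 s⁻¹
ΔT = η·γ̇²·t_res/(ρ·cp) = [437 × 36.7481² × 41.2013] / [1063 × 1853] = 12.3439 K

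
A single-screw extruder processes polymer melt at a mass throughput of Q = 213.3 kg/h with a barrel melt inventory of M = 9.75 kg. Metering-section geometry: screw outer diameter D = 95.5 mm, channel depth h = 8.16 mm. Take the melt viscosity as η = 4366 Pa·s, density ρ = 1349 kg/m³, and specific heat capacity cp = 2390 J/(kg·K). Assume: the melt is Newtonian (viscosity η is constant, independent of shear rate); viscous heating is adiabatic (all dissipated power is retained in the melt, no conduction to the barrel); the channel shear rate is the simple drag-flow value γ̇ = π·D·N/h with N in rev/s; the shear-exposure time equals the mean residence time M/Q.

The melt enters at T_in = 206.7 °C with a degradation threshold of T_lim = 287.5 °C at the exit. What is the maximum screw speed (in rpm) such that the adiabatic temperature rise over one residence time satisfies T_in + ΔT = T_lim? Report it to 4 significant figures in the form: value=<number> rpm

value=31.07 rpm

Q_s = Q / 3600 = 213.3 / 3600 = 0.05925 kg/s
t_res = M / Q_s = 9.75 ÷ 0.05925 = 164.557 s
D = 95.5 mm = 0.0955 m;  h = 8.16 mm = 0.00816 m
Allowable rise: ΔT_a = T_lim − T_in = 287.5 − 206.7 = 80.8 K
γ̇_max² = ΔT_a·ρ·cp/(η·t_res) = 80.8·1349·2390/(4366·164.557) = 362.595 s⁻²
Take the square root: γ̇_max = √(362.595) = 19.0419 s⁻¹
Solve γ̇ = πDN/h for N: N_max = γ̇_max·h/(π·D) = 19.0419 × 0.00816 / (π × 0.0955) = 0.517902 rev/s = 31.0741 rpm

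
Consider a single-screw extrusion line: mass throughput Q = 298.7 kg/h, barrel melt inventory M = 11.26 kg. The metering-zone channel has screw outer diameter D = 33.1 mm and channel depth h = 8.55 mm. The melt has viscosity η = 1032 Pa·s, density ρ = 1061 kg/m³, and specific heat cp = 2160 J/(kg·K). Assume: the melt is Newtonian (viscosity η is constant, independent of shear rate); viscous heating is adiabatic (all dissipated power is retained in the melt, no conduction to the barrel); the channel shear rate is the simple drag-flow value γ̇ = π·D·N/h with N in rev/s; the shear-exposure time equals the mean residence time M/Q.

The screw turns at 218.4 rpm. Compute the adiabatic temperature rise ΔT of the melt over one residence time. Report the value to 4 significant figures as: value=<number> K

value=119.8 K

Throughput in SI: Q_s = 298.7 kg/h ÷ 3600 s/h = 0.0829722 kg/s
Mean residence time: t_res = M/Q_s = 11.26 kg / 0.0829722 kg/s = 135.708 s
Geometry in metres: D = 33.1 mm → 0.0331 m, h = 8.55 mm → 0.00855 m; screw speed N = 218.4 rpm = 3.64 rev/s
γ̇ = π·D·N / h = π · 0.0331 · 3.64 / 0.00855 = 44.2704 s⁻¹
ΔT = η·γ̇²·t_res / (ρ·cp) = 1032 · (44.2704)² · 135.708 / (1061 · 2160) = 119.768 K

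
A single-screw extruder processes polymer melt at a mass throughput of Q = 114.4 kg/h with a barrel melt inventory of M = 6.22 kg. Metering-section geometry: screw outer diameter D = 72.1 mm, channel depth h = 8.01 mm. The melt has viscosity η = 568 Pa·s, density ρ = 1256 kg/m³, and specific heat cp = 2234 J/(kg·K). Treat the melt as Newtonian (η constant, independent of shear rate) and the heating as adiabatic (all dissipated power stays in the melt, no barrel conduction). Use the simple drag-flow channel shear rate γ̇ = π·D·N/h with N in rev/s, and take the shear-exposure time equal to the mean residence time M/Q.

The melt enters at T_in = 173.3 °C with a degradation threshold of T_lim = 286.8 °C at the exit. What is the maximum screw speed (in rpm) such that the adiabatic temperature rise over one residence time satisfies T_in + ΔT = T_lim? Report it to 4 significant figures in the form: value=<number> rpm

value=113.6 rpm

Throughput in SI: Q_s = 114.4 kg/h ÷ 3600 s/h = 0.0317778 kg/s
Mean residence time: t_res = M/Q_s = 6.22 kg / 0.0317778 kg/s = 195.734 s
D = 72.1 mm = 0.0721 m;  h = 8.01 mm = 0.00801 m
Allowable rise: ΔT_a = T_lim − T_in = 286.8 − 173.3 = 113.5 K
γ̇_max² = ΔT_a·ρ·cp / (η·t_res) = [113.5 × 1256 × 2234] / [568 × 195.734] = 2864.53 s⁻²
γ̇_max = sqrt(2864.53) = 53.5213 s⁻¹
Solve γ̇ = πDN/h for N: N_max = γ̇_max·h/(π·D) = 53.5213 × 0.00801 / (π × 0.0721) = 1.89267 rev/s = 113.56 rpm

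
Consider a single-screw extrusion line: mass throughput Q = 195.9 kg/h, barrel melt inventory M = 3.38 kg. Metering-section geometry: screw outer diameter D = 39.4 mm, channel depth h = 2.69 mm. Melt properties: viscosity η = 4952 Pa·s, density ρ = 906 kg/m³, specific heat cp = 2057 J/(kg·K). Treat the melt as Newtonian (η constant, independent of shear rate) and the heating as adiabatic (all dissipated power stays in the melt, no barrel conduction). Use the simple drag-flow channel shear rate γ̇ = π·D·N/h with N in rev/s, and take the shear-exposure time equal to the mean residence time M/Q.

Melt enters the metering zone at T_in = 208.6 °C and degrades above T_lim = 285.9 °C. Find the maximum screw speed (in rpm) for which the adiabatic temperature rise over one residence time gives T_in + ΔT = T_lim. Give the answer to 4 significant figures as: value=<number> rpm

value=28.22 rpm

Q_s = Q / 3600 = 195.9 / 3600 = 0.0544167 kg/s
Mean residence time: t_res = M/Q_s = 3.38 kg / 0.0544167 kg/s = 62.1133 s
D = 39.4 mm = 0.0394 m;  h = 2.69 mm = 0.00269 m
Allowable rise: ΔT_a = T_lim − T_in = 285.9 − 208.6 = 77.3 K
γ̇_max² = ΔT_a·ρ·cp / (η·t_res) = [77.3 × 906 × 2057] / [4952 × 62.1133] = 468.357 s⁻²
γ̇_max = sqrt(468.357) = 21.6415 s⁻¹
N_max = γ̇_max h / (πD) = 21.6415·0.00269/(π·0.0394) = 0.470321 rev/s → ×60 = 28.2193 rpm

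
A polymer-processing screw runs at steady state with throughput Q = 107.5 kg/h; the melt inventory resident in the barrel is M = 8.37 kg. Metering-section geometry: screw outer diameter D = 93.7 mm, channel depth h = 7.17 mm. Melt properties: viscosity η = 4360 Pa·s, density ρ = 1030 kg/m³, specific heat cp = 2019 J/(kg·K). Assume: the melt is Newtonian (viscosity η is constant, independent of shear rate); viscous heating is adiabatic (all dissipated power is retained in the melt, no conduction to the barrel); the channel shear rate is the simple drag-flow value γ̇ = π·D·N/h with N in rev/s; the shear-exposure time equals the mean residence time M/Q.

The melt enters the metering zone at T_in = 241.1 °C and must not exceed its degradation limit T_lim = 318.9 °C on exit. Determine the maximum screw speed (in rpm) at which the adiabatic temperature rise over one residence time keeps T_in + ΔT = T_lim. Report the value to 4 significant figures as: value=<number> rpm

value=16.82 rpm

Convert throughput: Q = 107.5 kg/h = 107.5/3600 = 0.0298611 kg/s
t_res = M / Q_s = 8.37 / 0.0298611 = 280.298 s
Geometry in SI: D = 93.7 mm → 0.0937 m, h = 7.17 mm → 0.00717 m
ΔT_a = T_lim − T_in = 318.9 − 241.1 = 77.8 K
Invert ΔT = ηγ̇²t_res/(ρcp) for γ̇: γ̇_max² = ΔT_a ρ cp / (η t_res) = 77.8·1030·2019 / (4360·280.298) = 132.388 s⁻²
γ̇_max = sqrt(132.388) = 11.506 s⁻¹
N_max = γ̇_max h / (πD) = 11.506·0.00717/(π·0.0937) = 0.280255 rev/s → ×60 = 16.8153 rpm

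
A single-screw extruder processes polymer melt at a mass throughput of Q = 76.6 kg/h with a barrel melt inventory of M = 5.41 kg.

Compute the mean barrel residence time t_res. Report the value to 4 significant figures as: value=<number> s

value=254.3 s

Q_s = Q / 3600 = 76.6 / 3600 = 0.0212778 kg/s
t_res = M / Q_s = 5.41 / 0.0212778 = 254.256 s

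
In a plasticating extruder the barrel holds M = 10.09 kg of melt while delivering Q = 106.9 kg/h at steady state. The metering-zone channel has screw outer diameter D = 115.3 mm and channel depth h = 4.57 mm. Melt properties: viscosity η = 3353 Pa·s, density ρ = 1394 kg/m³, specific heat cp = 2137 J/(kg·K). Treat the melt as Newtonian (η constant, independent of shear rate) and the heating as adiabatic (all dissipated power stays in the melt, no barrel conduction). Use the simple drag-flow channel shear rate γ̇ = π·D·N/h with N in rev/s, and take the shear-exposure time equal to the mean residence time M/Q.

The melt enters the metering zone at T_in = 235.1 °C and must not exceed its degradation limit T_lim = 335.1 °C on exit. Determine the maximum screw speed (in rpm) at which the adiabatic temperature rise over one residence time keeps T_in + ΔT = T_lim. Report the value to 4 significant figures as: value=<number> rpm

value=12.24 rpm

Q_s = Q / 3600 = 106.9 / 3600 = 0.0296944 kg/s
t_res = M / Q_s = 10.09 ÷ 0.0296944 = 339.794 s
Convert to metres: D = 0.1153 m, h = 0.00457 m
ΔT_a = T_lim − T_in = 335.1 °C − 235.1 °C = 100 K
γ̇_max² = ΔT_a·ρ·cp/(η·t_res) = 100·1394·2137/(3353·339.794) = 261.468 s⁻²
Take the square root: γ̇_max = √(261.468) = 16.17 s⁻¹
N_max = γ̇_max h / (πD) = 16.17·0.00457/(π·0.1153) = 0.204007 rev/s → ×60 = 12.2404 rpm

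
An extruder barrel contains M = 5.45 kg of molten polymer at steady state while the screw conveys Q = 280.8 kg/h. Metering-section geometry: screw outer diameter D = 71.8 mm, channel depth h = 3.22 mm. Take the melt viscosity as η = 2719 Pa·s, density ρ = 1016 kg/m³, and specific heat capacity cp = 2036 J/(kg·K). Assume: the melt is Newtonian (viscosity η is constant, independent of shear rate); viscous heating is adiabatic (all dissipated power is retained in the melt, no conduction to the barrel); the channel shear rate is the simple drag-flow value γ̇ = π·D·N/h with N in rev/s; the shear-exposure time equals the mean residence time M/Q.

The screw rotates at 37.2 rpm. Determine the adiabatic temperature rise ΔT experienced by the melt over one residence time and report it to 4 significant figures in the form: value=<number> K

Convert throughput: Q = 280.8 kg/h = 280.8/3600 = 0.078 kg/s
t_res = M / Q_s = 5.45 / 0.078 = 69.8718 s
Convert to SI: D = 0.0718 m, h = 0.00322 m, N = 37.2/60 = 0.62 rev/s
γ̇ = π D N / h = (π)(0.0718)(0.62) / 0.00322 = 43.432 s⁻¹
ΔT = η·γ̇²·t_res/(ρ·cp) = [2719 × 43.432² × 69.8718] / [1016 × 2036] = 173.245 K

value=173.2 K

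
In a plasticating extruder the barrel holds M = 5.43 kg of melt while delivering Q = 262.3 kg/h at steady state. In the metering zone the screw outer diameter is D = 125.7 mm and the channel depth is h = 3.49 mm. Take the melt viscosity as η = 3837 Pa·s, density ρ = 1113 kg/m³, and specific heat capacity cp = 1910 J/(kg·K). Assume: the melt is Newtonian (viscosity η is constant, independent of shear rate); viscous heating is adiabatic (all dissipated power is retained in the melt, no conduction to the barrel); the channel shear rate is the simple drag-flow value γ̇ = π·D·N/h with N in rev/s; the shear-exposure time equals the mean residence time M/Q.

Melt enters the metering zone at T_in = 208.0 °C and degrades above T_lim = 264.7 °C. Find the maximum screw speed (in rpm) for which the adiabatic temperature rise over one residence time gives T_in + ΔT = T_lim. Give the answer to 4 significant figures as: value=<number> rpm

Q_s = Q / 3600 = 262.3 / 3600 = 0.0728611 kg/s
Mean residence time: t_res = M/Q_s = 5.43 kg / 0.0728611 kg/s = 74.5254 s
Convert to metres: D = 0.1257 m, h = 0.00349 m
ΔT_a = T_lim − T_in = 264.7 − 208.0 = 56.7 K
γ̇_max² = ΔT_a·ρ·cp / (η·t_res) = [56.7 × 1113 × 1910] / [3837 × 74.5254] = 421.518 s⁻²
γ̇_max = sqrt(421.518) = 20.5309 s⁻¹
N_max = γ̇_max·h / (π·D) = 20.5309 · 0.00349 / (π · 0.1257) = 0.181446 rev/s = 10.8868 rpm

value=10.89 rpm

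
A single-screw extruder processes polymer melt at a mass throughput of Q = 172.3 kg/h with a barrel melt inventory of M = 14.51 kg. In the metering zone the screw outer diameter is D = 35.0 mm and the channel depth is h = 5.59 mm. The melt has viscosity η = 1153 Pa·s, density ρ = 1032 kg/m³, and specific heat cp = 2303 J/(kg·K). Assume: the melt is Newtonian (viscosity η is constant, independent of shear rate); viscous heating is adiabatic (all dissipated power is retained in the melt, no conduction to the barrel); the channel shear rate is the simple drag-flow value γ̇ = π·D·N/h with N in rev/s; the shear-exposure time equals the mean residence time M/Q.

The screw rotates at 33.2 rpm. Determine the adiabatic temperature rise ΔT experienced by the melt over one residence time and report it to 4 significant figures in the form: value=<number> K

value=17.42 K

Throughput in SI: Q_s = 172.3 kg/h ÷ 3600 s/h = 0.0478611 kg/s
t_res = M / Q_s = 14.51 / 0.0478611 = 303.169 s
Convert to SI: D = 0.035 m, h = 0.00559 m, N = 33.2/60 = 0.553333 rev/s
γ̇ = π·D·N / h = π · 0.035 · 0.553333 / 0.00559 = 10.8841 s⁻¹
Adiabatic rise: ΔT = η γ̇² t_res / (ρ cp) = 1153·(10.8841)²·303.169 / (1032·2303) = 17.4231 K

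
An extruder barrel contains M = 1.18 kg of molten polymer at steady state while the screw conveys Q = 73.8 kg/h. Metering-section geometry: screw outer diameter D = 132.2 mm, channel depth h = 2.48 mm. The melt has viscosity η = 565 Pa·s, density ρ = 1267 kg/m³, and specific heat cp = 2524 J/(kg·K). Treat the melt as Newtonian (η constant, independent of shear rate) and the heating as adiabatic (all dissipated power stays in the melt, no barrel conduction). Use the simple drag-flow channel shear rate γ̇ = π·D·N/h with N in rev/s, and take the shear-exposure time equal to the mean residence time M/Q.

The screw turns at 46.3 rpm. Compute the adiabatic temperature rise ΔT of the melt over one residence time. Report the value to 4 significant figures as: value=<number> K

Throughput in SI: Q_s = 73.8 kg/h ÷ 3600 s/h = 0.0205 kg/s
t_res = M / Q_s = 1.18 / 0.0205 = 57.561 s
Convert to SI: D = 0.1322 m, h = 0.00248 m, N = 46.3/60 = 0.771667 rev/s
Shear rate: γ̇ = πDN/h = π·0.1322·0.771667/0.00248 = 129.229 s⁻¹
ΔT = η·γ̇²·t_res/(ρ·cp) = [565 × 129.229² × 57.561] / [1267 × 2524] = 169.836 K

value=169.8 K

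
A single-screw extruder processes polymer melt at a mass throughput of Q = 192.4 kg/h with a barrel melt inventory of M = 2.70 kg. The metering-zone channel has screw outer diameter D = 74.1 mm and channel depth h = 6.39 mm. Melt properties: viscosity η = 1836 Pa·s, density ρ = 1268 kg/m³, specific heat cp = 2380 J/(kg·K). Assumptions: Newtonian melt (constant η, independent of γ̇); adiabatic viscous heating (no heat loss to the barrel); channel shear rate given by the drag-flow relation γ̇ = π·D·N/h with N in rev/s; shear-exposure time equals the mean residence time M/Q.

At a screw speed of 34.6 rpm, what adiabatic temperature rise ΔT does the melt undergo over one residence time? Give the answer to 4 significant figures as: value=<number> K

Convert throughput: Q = 192.4 kg/h = 192.4/3600 = 0.0534444 kg/s
t_res = M / Q_s = 2.70 / 0.0534444 = 50.5198 s
Convert to SI: D = 0.0741 m, h = 0.00639 m, N = 34.6/60 = 0.576667 rev/s
Shear rate: γ̇ = πDN/h = π·0.0741·0.576667/0.00639 = 21.0084 s⁻¹
ΔT = η·γ̇²·t_res/(ρ·cp) = [1836 × 21.0084² × 50.5198] / [1268 × 2380] = 13.5651 K

value=13.57 K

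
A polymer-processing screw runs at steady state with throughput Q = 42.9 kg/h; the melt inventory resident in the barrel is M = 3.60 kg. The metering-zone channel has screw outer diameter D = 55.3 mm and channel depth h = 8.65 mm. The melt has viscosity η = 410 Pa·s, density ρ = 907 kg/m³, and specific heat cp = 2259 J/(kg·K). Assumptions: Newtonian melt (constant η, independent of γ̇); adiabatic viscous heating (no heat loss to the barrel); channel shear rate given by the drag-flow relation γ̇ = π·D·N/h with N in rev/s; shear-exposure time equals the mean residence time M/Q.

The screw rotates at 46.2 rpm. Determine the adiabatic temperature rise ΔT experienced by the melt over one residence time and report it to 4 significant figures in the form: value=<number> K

Convert throughput: Q = 42.9 kg/h = 42.9/3600 = 0.0119167 kg/s
t_res = M / Q_s = 3.60 / 0.0119167 = 302.098 s
Geometry in metres: D = 55.3 mm → 0.0553 m, h = 8.65 mm → 0.00865 m; screw speed N = 46.2 rpm = 0.77 rev/s
γ̇ = π D N / h = (π)(0.0553)(0.77) / 0.00865 = 15.465 s⁻¹
ΔT = η·γ̇²·t_res / (ρ·cp) = 410 · (15.465)² · 302.098 / (907 · 2259) = 14.458 K

value=14.46 K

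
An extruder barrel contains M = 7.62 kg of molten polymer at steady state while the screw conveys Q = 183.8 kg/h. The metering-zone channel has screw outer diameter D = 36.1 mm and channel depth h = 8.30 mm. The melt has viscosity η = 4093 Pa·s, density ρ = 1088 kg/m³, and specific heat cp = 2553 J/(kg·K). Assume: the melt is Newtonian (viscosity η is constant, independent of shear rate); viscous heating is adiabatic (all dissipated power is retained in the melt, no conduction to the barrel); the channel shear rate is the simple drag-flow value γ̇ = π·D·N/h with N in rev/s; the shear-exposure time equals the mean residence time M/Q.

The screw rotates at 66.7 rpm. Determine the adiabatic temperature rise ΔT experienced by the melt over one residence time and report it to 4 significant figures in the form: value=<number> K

Convert throughput: Q = 183.8 kg/h = 183.8/3600 = 0.0510556 kg/s
t_res = M / Q_s = 7.62 ÷ 0.0510556 = 149.249 s
D = 36.1 mm = 0.0361 m;  h = 8.30 mm = 0.0083 m;  N = 66.7 rpm / 60 = 1.11167 rev/s
Shear rate: γ̇ = πDN/h = π·0.0361·1.11167/0.0083 = 15.1899 s⁻¹
ΔT = η·γ̇²·t_res / (ρ·cp) = 4093 · (15.1899)² · 149.249 / (1088 · 2553) = 50.7436 K

value=50.74 K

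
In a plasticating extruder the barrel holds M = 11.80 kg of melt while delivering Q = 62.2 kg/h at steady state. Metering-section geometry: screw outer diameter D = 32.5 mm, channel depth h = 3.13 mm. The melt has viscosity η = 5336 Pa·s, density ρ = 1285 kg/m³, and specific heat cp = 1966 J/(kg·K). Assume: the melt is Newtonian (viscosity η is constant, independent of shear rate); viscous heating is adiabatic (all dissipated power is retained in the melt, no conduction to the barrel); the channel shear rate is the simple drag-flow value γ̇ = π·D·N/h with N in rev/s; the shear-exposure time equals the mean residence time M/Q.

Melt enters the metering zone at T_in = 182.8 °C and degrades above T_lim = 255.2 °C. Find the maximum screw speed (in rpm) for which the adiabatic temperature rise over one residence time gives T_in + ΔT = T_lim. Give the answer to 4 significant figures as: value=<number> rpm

value=13.03 rpm

Convert throughput: Q = 62.2 kg/h = 62.2/3600 = 0.0172778 kg/s
t_res = M / Q_s = 11.80 / 0.0172778 = 682.958 s
D = 32.5 mm = 0.0325 m;  h = 3.13 mm = 0.00313 m
ΔT_a = T_lim − T_in = 255.2 − 182.8 = 72.4 K
Invert ΔT = ηγ̇²t_res/(ρcp) for γ̇: γ̇_max² = ΔT_a ρ cp / (η t_res) = 72.4·1285·1966 / (5336·682.958) = 50.1898 s⁻²
γ̇_max = sqrt(50.1898) = 7.08447 s⁻¹
N_max = γ̇_max h / (πD) = 7.08447·0.00313/(π·0.0325) = 0.217179 rev/s → ×60 = 13.0308 rpm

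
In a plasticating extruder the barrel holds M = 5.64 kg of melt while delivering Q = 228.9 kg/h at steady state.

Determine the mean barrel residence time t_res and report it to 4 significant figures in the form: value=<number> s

Throughput in SI: Q_s = 228.9 kg/h ÷ 3600 s/h = 0.0635833 kg/s
t_res = M / Q_s = 5.64 / 0.0635833 = 88.7025 s

value=88.70 s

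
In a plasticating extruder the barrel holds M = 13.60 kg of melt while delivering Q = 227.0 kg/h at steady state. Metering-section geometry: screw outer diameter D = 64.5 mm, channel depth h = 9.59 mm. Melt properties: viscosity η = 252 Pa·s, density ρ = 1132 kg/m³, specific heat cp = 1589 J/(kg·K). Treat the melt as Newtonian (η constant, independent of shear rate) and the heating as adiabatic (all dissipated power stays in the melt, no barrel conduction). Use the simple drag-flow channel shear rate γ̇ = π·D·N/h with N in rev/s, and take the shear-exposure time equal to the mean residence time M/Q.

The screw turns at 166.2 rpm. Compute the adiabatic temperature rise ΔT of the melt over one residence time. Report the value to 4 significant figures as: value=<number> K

Q_s = Q / 3600 = 227.0 / 3600 = 0.0630556 kg/s
Mean residence time: t_res = M/Q_s = 13.60 kg / 0.0630556 kg/s = 215.683 s
Geometry in metres: D = 64.5 mm → 0.0645 m, h = 9.59 mm → 0.00959 m; screw speed N = 166.2 rpm = 2.77 rev/s
Shear rate: γ̇ = πDN/h = π·0.0645·2.77/0.00959 = 58.529 s⁻¹
ΔT = η·γ̇²·t_res / (ρ·cp) = 252 · (58.529)² · 215.683 / (1132 · 1589) = 103.511 K

value=103.5 K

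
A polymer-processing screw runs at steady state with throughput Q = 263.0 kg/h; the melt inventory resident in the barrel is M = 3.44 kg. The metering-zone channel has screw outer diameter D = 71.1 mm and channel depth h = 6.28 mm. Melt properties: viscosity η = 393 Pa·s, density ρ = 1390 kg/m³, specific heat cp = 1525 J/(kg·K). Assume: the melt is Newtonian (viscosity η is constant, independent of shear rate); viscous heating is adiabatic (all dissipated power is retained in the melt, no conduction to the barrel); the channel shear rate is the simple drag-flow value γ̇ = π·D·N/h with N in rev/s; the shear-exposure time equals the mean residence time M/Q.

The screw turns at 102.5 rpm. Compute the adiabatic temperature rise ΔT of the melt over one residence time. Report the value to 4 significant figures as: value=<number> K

Q_s = Q / 3600 = 263.0 / 3600 = 0.0730556 kg/s
t_res = M / Q_s = 3.44 / 0.0730556 = 47.0875 s
Convert to SI: D = 0.0711 m, h = 0.00628 m, N = 102.5/60 = 1.70833 rev/s
γ̇ = π D N / h = (π)(0.0711)(1.70833) / 0.00628 = 60.7621 s⁻¹
Adiabatic rise: ΔT = η γ̇² t_res / (ρ cp) = 393·(60.7621)²·47.0875 / (1390·1525) = 32.2313 K

value=32.23 K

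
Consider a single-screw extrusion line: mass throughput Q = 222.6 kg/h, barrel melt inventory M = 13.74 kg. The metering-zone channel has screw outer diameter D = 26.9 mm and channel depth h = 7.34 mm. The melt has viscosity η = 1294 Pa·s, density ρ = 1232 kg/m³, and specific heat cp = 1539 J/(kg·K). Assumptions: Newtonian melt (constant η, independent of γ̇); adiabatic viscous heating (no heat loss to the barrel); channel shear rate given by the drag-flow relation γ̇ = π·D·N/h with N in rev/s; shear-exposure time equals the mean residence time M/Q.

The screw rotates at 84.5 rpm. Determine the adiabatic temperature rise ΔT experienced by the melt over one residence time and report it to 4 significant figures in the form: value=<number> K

Convert throughput: Q = 222.6 kg/h = 222.6/3600 = 0.0618333 kg/s
Mean residence time: t_res = M/Q_s = 13.74 kg / 0.0618333 kg/s = 222.21 s
Geometry in metres: D = 26.9 mm → 0.0269 m, h = 7.34 mm → 0.00734 m; screw speed N = 84.5 rpm = 1.40833 rev/s
γ̇ = π·D·N / h = π · 0.0269 · 1.40833 / 0.00734 = 16.2148 s⁻¹
ΔT = η·γ̇²·t_res/(ρ·cp) = [1294 × 16.2148² × 222.21] / [1232 × 1539] = 39.8724 K

value=39.87 K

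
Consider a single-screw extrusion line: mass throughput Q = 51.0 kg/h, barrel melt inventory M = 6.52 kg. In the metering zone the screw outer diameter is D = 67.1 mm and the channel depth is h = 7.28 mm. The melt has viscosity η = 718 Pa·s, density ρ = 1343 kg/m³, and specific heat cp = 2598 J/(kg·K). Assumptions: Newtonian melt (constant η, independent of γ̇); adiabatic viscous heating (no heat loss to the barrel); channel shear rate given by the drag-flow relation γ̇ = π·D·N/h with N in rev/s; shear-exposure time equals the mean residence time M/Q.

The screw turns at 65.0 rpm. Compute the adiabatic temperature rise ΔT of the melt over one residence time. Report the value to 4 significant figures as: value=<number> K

Q_s = Q / 3600 = 51.0 / 3600 = 0.0141667 kg/s
t_res = M / Q_s = 6.52 ÷ 0.0141667 = 460.235 s
D = 67.1 mm = 0.0671 m;  h = 7.28 mm = 0.00728 m;  N = 65.0 rpm / 60 = 1.08333 rev/s
Shear rate: γ̇ = πDN/h = π·0.0671·1.08333/0.00728 = 31.3692 s⁻¹
ΔT = η·γ̇²·t_res/(ρ·cp) = [718 × 31.3692² × 460.235] / [1343 × 2598] = 93.1956 K

value=93.20 K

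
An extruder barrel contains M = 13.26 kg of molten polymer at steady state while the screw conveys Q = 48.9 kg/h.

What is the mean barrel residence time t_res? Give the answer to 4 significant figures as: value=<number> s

Convert throughput: Q = 48.9 kg/h = 48.9/3600 = 0.0135833 kg/s
t_res = M / Q_s = 13.26 / 0.0135833 = 976.196 s

value=976.2 s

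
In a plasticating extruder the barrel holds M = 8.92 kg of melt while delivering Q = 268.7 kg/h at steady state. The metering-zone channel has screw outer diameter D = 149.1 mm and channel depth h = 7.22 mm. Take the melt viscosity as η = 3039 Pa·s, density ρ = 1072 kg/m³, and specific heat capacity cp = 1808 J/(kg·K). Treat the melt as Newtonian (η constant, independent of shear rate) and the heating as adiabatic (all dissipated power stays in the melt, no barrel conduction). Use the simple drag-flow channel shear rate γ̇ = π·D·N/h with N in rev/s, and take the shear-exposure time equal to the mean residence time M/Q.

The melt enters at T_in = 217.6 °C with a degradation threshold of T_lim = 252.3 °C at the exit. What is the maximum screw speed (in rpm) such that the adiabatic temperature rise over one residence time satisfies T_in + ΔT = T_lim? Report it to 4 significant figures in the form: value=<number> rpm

value=12.59 rpm

Q_s = Q / 3600 = 268.7 / 3600 = 0.0746389 kg/s
t_res = M / Q_s = 8.92 ÷ 0.0746389 = 119.509 s
Convert to metres: D = 0.1491 m, h = 0.00722 m
Allowable rise: ΔT_a = T_lim − T_in = 252.3 − 217.6 = 34.7 K
Invert ΔT = ηγ̇²t_res/(ρcp) for γ̇: γ̇_max² = ΔT_a ρ cp / (η t_res) = 34.7·1072·1808 / (3039·119.509) = 185.179 s⁻²
γ̇_max = sqrt(185.179) = 13.6081 s⁻¹
N_max = γ̇_max h / (πD) = 13.6081·0.00722/(π·0.1491) = 0.209752 rev/s → ×60 = 12.5851 rpm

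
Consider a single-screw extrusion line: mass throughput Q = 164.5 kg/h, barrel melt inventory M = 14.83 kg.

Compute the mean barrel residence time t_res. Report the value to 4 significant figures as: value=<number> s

Throughput in SI: Q_s = 164.5 kg/h ÷ 3600 s/h = 0.0456944 kg/s
Mean residence time: t_res = M/Q_s = 14.83 kg / 0.0456944 kg/s = 324.547 s

value=324.5 s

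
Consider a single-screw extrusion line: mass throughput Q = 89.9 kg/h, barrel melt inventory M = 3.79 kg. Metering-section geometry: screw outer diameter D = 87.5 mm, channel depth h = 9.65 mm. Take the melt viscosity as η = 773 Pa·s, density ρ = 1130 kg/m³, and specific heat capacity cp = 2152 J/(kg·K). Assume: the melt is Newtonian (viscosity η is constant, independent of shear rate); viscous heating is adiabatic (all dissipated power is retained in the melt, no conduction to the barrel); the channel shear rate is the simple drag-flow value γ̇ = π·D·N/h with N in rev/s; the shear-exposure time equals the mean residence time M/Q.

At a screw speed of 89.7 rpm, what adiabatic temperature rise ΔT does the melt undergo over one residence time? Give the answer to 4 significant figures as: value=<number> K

Convert throughput: Q = 89.9 kg/h = 89.9/3600 = 0.0249722 kg/s
t_res = M / Q_s = 3.79 ÷ 0.0249722 = 151.769 s
Geometry in metres: D = 87.5 mm → 0.0875 m, h = 9.65 mm → 0.00965 m; screw speed N = 89.7 rpm = 1.495 rev/s
γ̇ = π D N / h = (π)(0.0875)(1.495) / 0.00965 = 42.5865 s⁻¹
Adiabatic rise: ΔT = η γ̇² t_res / (ρ cp) = 773·(42.5865)²·151.769 / (1130·2152) = 87.4952 K

value=87.50 K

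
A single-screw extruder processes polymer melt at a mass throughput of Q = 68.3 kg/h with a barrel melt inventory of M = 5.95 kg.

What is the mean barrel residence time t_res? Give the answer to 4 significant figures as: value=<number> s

value=313.6 s

Throughput in SI: Q_s = 68.3 kg/h ÷ 3600 s/h = 0.0189722 kg/s
t_res = M / Q_s = 5.95 ÷ 0.0189722 = 313.616 s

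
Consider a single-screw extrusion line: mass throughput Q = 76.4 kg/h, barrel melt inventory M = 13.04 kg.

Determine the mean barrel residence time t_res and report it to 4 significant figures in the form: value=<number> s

value=614.5 s

Throughput in SI: Q_s = 76.4 kg/h ÷ 3600 s/h = 0.0212222 kg/s
t_res = M / Q_s = 13.04 ÷ 0.0212222 = 614.45 s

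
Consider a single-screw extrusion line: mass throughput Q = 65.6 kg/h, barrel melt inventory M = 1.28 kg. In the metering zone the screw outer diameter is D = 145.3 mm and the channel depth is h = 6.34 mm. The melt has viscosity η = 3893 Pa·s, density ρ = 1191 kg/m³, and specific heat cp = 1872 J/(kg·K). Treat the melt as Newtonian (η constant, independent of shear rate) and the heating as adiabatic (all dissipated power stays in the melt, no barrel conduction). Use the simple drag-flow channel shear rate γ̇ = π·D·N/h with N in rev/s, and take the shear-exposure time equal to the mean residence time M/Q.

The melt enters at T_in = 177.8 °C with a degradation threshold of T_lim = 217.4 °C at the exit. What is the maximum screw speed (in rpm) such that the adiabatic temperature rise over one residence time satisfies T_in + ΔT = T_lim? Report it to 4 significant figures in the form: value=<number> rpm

value=14.97 rpm

Convert throughput: Q = 65.6 kg/h = 65.6/3600 = 0.0182222 kg/s
t_res = M / Q_s = 1.28 / 0.0182222 = 70.2439 s
D = 145.3 mm = 0.1453 m;  h = 6.34 mm = 0.00634 m
Allowable rise: ΔT_a = T_lim − T_in = 217.4 − 177.8 = 39.6 K
γ̇_max² = ΔT_a·ρ·cp/(η·t_res) = 39.6·1191·1872/(3893·70.2439) = 322.864 s⁻²
γ̇_max = sqrt(322.864) = 17.9684 s⁻¹
Solve γ̇ = πDN/h for N: N_max = γ̇_max·h/(π·D) = 17.9684 × 0.00634 / (π × 0.1453) = 0.249565 rev/s = 14.9739 rpm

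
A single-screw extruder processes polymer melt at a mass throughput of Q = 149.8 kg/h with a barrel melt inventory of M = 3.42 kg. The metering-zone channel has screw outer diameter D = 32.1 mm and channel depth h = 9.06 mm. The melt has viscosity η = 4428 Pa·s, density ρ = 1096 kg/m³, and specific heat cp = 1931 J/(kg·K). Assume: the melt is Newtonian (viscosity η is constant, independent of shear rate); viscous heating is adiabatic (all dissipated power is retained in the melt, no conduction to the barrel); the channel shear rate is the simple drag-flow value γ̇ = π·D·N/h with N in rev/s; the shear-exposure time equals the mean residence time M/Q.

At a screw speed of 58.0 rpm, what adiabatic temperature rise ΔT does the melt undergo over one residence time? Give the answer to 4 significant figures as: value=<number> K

Q_s = Q / 3600 = 149.8 / 3600 = 0.0416111 kg/s
Mean residence time: t_res = M/Q_s = 3.42 kg / 0.0416111 kg/s = 82.1896 s
Convert to SI: D = 0.0321 m, h = 0.00906 m, N = 58.0/60 = 0.966667 rev/s
γ̇ = π·D·N / h = π · 0.0321 · 0.966667 / 0.00906 = 10.7598 s⁻¹
ΔT = η·γ̇²·t_res/(ρ·cp) = [4428 × 10.7598² × 82.1896] / [1096 × 1931] = 19.9085 K

value=19.91 K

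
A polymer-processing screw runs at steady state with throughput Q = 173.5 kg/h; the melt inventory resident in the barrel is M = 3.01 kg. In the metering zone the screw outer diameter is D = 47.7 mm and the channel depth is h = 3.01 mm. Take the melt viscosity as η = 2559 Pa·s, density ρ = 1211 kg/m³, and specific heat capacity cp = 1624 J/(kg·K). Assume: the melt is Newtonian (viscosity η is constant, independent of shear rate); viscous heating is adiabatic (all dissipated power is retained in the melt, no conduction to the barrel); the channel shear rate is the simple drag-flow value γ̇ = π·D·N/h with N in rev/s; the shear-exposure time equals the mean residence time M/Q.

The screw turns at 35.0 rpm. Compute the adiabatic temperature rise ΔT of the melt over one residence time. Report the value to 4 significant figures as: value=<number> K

Q_s = Q / 3600 = 173.5 / 3600 = 0.0481944 kg/s
t_res = M / Q_s = 3.01 ÷ 0.0481944 = 62.4553 s
Geometry in metres: D = 47.7 mm → 0.0477 m, h = 3.01 mm → 0.00301 m; screw speed N = 35.0 rpm = 0.583333 rev/s
γ̇ = π D N / h = (π)(0.0477)(0.583333) / 0.00301 = 29.0415 s⁻¹
ΔT = η·γ̇²·t_res / (ρ·cp) = 2559 · (29.0415)² · 62.4553 / (1211 · 1624) = 68.5404 K

value=68.54 K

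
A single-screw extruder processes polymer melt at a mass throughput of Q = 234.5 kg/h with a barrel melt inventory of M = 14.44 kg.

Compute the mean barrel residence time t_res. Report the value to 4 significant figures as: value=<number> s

Convert throughput: Q = 234.5 kg/h = 234.5/3600 = 0.0651389 kg/s
t_res = M / Q_s = 14.44 ÷ 0.0651389 = 221.68 s

value=221.7 s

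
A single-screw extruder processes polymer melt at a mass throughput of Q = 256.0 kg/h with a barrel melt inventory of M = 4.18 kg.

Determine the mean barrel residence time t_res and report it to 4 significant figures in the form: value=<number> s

value=58.78 s

Throughput in SI: Q_s = 256.0 kg/h ÷ 3600 s/h = 0.0711111 kg/s
Mean residence time: t_res = M/Q_s = 4.18 kg / 0.0711111 kg/s = 58.7812 s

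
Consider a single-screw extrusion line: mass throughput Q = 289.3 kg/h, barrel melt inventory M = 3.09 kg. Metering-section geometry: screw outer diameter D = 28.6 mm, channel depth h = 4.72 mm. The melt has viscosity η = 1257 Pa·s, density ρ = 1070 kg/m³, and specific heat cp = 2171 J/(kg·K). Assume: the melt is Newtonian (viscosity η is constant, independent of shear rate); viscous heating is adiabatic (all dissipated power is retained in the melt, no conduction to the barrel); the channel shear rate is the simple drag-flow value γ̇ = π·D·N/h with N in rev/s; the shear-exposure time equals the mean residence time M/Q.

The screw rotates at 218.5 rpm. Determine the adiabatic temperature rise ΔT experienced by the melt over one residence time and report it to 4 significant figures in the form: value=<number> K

value=99.99 K

Throughput in SI: Q_s = 289.3 kg/h ÷ 3600 s/h = 0.0803611 kg/s
Mean residence time: t_res = M/Q_s = 3.09 kg / 0.0803611 kg/s = 38.4514 s
Convert to SI: D = 0.0286 m, h = 0.00472 m, N = 218.5/60 = 3.64167 rev/s
Shear rate: γ̇ = πDN/h = π·0.0286·3.64167/0.00472 = 69.3225 s⁻¹
ΔT = η·γ̇²·t_res / (ρ·cp) = 1257 · (69.3225)² · 38.4514 / (1070 · 2171) = 99.989 K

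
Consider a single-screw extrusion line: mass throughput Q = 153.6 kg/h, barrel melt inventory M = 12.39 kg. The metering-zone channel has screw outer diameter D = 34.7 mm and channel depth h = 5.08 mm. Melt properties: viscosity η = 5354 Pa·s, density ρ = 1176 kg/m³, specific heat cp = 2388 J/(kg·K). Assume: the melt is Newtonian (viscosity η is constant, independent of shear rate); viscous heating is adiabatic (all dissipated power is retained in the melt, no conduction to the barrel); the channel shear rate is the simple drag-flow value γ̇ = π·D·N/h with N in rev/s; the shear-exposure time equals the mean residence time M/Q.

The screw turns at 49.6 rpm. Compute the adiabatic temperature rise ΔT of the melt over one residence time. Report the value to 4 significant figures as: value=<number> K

Throughput in SI: Q_s = 153.6 kg/h ÷ 3600 s/h = 0.0426667 kg/s
t_res = M / Q_s = 12.39 / 0.0426667 = 290.391 s
Geometry in metres: D = 34.7 mm → 0.0347 m, h = 5.08 mm → 0.00508 m; screw speed N = 49.6 rpm = 0.826667 rev/s
γ̇ = π D N / h = (π)(0.0347)(0.826667) / 0.00508 = 17.7397 s⁻¹
Adiabatic rise: ΔT = η γ̇² t_res / (ρ cp) = 5354·(17.7397)²·290.391 / (1176·2388) = 174.225 K

value=174.2 K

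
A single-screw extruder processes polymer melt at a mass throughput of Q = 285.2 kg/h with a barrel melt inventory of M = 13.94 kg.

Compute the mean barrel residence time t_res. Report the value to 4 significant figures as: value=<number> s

value=176.0 s

Throughput in SI: Q_s = 285.2 kg/h ÷ 3600 s/h = 0.0792222 kg/s
t_res = M / Q_s = 13.94 / 0.0792222 = 175.961 s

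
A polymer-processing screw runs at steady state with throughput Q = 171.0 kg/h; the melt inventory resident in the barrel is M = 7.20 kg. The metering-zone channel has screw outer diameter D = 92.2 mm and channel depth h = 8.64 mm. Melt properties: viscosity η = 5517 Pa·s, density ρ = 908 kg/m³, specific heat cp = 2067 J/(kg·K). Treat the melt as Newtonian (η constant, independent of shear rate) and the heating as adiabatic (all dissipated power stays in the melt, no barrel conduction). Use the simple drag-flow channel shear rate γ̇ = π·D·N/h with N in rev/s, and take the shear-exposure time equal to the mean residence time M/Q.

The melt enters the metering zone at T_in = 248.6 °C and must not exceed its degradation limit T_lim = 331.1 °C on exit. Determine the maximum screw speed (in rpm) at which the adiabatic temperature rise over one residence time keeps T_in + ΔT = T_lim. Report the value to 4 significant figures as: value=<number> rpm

Convert throughput: Q = 171.0 kg/h = 171.0/3600 = 0.0475 kg/s
t_res = M / Q_s = 7.20 ÷ 0.0475 = 151.579 s
Convert to metres: D = 0.0922 m, h = 0.00864 m
ΔT_a = T_lim − T_in = 331.1 °C − 248.6 °C = 82.5 K
γ̇_max² = ΔT_a·ρ·cp / (η·t_res) = [82.5 × 908 × 2067] / [5517 × 151.579] = 185.156 s⁻²
Take the square root: γ̇_max = √(185.156) = 13.6072 s⁻¹
N_max = γ̇_max h / (πD) = 13.6072·0.00864/(π·0.0922) = 0.405884 rev/s → ×60 = 24.3531 rpm

value=24.35 rpm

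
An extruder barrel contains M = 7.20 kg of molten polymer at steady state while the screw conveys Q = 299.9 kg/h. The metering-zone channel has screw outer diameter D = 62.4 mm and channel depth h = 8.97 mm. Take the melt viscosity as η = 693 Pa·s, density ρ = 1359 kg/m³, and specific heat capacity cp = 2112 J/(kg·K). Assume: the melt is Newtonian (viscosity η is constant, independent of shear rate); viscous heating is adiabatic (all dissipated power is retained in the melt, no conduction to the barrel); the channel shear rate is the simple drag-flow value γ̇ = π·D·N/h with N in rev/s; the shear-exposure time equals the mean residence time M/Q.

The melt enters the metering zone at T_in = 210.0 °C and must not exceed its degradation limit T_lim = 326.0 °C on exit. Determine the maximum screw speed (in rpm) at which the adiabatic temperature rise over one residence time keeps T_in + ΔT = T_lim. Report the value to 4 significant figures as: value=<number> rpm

Q_s = Q / 3600 = 299.9 / 3600 = 0.0833056 kg/s
t_res = M / Q_s = 7.20 ÷ 0.0833056 = 86.4288 s
Convert to metres: D = 0.0624 m, h = 0.00897 m
ΔT_a = T_lim − T_in = 326.0 °C − 210.0 °C = 116 K
Invert ΔT = ηγ̇²t_res/(ρcp) for γ̇: γ̇_max² = ΔT_a ρ cp / (η t_res) = 116·1359·2112 / (693·86.4288) = 5558.78 s⁻²
Take the square root: γ̇_max = √(5558.78) = 74.5572 s⁻¹
N_max = γ̇_max·h / (π·D) = 74.5572 · 0.00897 / (π · 0.0624) = 3.41152 rev/s = 204.691 rpm

value=204.7 rpm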